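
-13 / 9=-1.44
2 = 2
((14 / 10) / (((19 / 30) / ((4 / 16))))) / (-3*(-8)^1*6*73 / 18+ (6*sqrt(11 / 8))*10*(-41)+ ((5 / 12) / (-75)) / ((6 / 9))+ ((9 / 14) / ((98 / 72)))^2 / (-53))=-3615389782418665692000*sqrt(22) / 84887204599306497022651109 - 3433076890999089958260 / 84887204599306497022651109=-0.00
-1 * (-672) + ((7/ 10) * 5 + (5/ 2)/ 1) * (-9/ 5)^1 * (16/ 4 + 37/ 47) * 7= 14574/ 47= 310.09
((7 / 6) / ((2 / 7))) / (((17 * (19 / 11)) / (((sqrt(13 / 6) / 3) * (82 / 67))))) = 22099 * sqrt(78) / 2337228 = 0.08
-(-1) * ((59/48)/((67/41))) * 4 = 3.01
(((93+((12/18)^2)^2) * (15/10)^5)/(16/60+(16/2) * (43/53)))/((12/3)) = 18004365/687616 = 26.18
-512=-512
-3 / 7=-0.43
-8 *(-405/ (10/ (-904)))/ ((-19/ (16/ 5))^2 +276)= -74981376/ 79681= -941.02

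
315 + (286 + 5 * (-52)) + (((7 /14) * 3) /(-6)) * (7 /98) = 19095 /56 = 340.98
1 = 1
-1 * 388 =-388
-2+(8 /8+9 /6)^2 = 4.25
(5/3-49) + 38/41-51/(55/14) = -401762/6765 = -59.39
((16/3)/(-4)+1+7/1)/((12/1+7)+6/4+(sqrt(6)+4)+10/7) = 33880/130593 - 3920 *sqrt(6)/391779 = 0.23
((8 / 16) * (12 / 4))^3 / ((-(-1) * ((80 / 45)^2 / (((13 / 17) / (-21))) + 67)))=-9477 / 55576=-0.17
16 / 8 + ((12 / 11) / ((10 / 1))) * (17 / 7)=2.26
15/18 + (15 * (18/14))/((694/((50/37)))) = 469615/539238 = 0.87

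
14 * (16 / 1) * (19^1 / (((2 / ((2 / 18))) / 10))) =21280 / 9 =2364.44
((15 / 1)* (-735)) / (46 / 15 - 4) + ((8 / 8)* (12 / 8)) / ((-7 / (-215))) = 11858.57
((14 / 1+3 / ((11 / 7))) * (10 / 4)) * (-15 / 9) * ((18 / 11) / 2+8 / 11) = -74375 / 726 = -102.44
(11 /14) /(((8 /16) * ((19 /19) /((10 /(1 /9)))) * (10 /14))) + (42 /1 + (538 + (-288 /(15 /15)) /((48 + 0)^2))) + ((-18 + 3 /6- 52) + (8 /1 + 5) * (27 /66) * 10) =67017 /88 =761.56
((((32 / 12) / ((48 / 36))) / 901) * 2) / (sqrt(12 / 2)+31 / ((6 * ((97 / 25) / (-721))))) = -1300828200 / 281316948921181-1354896 * sqrt(6) / 281316948921181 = -0.00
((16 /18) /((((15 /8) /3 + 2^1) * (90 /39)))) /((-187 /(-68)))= 0.05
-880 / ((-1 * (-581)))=-880 / 581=-1.51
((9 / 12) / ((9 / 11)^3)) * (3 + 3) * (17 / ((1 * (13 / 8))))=90508 / 1053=85.95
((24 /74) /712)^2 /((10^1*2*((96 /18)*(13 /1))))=27 /180441647360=0.00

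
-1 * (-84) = 84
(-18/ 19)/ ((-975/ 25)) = 6/ 247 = 0.02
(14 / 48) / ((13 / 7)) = 49 / 312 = 0.16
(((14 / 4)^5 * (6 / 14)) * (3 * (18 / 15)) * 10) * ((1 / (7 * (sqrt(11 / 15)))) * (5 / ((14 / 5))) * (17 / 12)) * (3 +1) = 187425 * sqrt(165) / 176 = 13679.08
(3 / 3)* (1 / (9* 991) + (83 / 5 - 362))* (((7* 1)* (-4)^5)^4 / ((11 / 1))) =-40663087136084756267008 / 490545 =-82893694026205050.03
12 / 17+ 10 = 182 / 17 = 10.71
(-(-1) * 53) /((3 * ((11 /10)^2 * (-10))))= -1.46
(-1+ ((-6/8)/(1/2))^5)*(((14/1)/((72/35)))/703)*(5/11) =-30625/809856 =-0.04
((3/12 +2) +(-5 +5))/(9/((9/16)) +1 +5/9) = 81/632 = 0.13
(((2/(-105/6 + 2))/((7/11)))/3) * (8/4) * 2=-176/651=-0.27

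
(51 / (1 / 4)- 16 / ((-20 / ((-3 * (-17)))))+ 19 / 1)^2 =1739761 / 25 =69590.44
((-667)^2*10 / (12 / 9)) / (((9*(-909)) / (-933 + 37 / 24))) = 49727467975 / 130896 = 379900.59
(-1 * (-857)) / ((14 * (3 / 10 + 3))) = 18.55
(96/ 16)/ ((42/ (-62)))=-62/ 7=-8.86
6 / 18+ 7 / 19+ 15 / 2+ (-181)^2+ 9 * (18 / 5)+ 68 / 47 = 878793671 / 26790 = 32803.05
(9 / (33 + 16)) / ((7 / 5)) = 45 / 343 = 0.13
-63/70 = -9/10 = -0.90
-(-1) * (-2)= -2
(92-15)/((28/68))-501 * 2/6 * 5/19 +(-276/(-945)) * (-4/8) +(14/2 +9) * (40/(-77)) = 8861056/65835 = 134.59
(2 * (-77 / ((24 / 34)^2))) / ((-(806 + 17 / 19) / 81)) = 3805263 / 122648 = 31.03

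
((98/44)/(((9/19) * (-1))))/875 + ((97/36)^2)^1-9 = -3110201/1782000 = -1.75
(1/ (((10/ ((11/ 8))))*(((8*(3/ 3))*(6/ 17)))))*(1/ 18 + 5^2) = 84337/ 69120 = 1.22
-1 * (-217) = 217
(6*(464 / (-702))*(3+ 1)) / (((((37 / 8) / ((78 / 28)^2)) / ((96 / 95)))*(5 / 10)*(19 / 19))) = -9265152 / 172235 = -53.79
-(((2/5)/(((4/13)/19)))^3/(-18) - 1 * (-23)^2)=24591223/18000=1366.18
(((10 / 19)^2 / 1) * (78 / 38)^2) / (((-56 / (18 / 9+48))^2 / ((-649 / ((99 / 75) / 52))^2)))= 3883626601562500 / 6385729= 608172786.78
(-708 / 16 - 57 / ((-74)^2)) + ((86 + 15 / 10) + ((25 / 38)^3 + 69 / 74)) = 3339582773 / 75119768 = 44.46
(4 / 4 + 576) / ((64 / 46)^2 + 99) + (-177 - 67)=-12723147 / 53395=-238.28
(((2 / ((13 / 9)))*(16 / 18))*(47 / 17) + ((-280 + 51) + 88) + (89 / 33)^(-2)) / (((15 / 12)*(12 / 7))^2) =-2358164396 / 78774345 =-29.94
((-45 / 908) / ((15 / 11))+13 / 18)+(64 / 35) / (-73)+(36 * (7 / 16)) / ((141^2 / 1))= 15257903179 / 23061363570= 0.66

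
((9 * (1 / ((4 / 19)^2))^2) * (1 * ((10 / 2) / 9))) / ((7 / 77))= 7167655 / 256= 27998.65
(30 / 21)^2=100 / 49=2.04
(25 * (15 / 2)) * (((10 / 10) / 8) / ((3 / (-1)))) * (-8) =62.50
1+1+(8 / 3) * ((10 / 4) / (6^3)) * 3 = 113 / 54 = 2.09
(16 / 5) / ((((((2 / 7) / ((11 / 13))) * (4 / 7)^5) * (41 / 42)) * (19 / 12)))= 81530757 / 810160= 100.64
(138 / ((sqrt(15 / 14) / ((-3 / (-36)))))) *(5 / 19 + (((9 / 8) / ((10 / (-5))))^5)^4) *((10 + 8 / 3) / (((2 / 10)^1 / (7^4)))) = 333815308955326599088800161077 *sqrt(210) / 10880332376531662572355584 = 444604.38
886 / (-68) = -443 / 34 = -13.03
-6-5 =-11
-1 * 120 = -120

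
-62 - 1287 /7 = -1721 /7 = -245.86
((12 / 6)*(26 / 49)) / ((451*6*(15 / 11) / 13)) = 338 / 90405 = 0.00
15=15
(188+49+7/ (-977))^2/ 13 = 53611697764/ 12408877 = 4320.43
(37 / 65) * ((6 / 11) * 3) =666 / 715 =0.93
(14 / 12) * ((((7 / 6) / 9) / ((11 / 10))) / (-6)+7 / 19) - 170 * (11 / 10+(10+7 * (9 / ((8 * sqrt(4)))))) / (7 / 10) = -1298161511 / 355509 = -3651.56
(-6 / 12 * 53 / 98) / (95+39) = -53 / 26264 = -0.00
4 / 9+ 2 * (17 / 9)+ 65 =623 / 9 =69.22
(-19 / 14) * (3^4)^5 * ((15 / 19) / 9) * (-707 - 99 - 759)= 9094695979275 / 14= 649621141376.79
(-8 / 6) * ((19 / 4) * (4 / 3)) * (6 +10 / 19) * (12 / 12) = -496 / 9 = -55.11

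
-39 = -39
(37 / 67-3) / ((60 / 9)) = -123 / 335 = -0.37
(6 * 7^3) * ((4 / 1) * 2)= 16464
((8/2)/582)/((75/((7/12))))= 7/130950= 0.00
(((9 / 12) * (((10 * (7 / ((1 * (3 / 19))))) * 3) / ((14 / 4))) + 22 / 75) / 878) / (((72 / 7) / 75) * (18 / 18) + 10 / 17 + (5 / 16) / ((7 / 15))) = 0.23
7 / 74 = 0.09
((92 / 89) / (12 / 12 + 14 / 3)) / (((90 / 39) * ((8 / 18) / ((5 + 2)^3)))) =923013 / 15130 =61.01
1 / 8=0.12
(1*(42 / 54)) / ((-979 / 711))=-553 / 979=-0.56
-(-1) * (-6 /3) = -2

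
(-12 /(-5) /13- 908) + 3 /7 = -412861 /455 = -907.39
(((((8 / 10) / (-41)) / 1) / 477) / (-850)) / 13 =2 / 540262125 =0.00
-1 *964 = -964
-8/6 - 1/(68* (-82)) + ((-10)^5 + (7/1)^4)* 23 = -2244778.33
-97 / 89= -1.09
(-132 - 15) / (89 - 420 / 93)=-1519 / 873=-1.74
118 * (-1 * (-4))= 472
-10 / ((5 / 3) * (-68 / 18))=27 / 17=1.59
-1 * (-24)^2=-576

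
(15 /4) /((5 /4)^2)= 12 /5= 2.40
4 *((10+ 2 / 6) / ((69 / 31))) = 3844 / 207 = 18.57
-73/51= -1.43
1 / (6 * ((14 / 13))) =13 / 84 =0.15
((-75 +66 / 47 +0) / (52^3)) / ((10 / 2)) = -3459 / 33042880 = -0.00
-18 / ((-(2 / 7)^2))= 441 / 2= 220.50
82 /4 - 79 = -117 /2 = -58.50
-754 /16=-377 /8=-47.12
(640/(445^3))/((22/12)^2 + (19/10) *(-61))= -0.00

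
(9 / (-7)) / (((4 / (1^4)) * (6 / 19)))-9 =-561 / 56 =-10.02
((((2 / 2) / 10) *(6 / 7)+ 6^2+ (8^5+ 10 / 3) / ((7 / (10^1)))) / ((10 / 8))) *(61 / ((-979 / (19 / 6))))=-11403375502 / 1541925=-7395.54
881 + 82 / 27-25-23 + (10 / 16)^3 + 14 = 11754287 / 13824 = 850.28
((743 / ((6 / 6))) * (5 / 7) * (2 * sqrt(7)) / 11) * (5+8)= 96590 * sqrt(7) / 77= 3318.87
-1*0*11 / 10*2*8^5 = 0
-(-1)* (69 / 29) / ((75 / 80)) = 368 / 145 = 2.54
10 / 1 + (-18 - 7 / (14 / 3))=-19 / 2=-9.50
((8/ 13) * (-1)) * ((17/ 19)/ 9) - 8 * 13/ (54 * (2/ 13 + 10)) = -55207/ 220077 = -0.25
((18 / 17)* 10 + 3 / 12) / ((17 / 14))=8.93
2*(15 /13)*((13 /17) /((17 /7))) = 210 /289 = 0.73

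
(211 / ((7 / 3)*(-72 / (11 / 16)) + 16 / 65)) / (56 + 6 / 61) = -9202765 / 597289568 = -0.02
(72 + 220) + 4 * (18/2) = 328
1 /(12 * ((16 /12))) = 1 /16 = 0.06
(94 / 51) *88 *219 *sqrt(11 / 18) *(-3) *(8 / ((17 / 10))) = -24154240 *sqrt(22) / 289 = -392018.78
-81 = -81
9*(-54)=-486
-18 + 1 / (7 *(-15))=-1891 / 105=-18.01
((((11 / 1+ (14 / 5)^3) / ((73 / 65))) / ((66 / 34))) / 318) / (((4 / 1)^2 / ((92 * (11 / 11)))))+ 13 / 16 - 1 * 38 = -1885237457 / 51070800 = -36.91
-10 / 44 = -5 / 22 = -0.23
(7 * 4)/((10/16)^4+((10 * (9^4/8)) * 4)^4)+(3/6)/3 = 4743731683460713648753/28462390100764277763750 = 0.17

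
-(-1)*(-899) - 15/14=-12601/14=-900.07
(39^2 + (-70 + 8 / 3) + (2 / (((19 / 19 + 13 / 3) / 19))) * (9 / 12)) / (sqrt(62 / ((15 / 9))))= 239.21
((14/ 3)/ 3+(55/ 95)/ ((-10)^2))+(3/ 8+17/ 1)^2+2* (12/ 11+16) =1016142649/ 3009600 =337.63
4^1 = 4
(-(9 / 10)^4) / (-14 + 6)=6561 / 80000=0.08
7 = 7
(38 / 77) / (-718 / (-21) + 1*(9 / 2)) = 228 / 17875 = 0.01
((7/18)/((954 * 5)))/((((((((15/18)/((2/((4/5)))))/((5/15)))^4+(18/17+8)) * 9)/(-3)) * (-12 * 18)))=119/9513974880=0.00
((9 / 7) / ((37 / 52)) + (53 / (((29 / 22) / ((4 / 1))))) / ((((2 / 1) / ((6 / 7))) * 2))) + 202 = 1789646 / 7511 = 238.27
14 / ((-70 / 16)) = -16 / 5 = -3.20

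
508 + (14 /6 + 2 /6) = 1532 /3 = 510.67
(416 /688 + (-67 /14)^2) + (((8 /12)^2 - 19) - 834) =-62884937 /75852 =-829.05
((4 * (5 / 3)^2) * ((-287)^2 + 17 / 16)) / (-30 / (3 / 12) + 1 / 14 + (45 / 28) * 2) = -76878725 / 9804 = -7841.57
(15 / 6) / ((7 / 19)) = 95 / 14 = 6.79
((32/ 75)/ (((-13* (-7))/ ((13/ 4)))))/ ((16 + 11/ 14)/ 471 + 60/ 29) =72848/ 10061375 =0.01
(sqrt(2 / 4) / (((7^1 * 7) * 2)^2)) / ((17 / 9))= 9 * sqrt(2) / 326536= 0.00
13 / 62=0.21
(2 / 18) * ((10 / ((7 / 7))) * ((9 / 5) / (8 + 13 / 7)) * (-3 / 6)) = -0.10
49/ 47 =1.04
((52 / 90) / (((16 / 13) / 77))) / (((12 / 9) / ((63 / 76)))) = 273273 / 12160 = 22.47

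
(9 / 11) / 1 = 0.82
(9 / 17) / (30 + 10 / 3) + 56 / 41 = 96307 / 69700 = 1.38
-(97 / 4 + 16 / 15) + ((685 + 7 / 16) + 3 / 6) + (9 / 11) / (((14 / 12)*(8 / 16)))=12234193 / 18480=662.02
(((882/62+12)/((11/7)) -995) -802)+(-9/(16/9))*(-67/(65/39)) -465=-55700259/27280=-2041.80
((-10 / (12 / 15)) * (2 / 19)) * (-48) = 1200 / 19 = 63.16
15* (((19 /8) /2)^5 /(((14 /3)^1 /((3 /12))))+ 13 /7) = 1747203015 /58720256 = 29.75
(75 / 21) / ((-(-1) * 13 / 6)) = 1.65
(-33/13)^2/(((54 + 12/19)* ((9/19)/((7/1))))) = 305767/175422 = 1.74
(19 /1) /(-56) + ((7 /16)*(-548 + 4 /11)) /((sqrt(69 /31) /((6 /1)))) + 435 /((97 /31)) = 753317 /5432 - 5271*sqrt(2139) /253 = -824.88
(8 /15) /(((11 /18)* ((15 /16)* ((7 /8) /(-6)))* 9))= -4096 /5775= -0.71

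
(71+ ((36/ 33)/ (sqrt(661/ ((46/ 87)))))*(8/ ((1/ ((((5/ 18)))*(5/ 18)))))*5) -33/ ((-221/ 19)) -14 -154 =-20810/ 221+ 1000*sqrt(2645322)/ 17079579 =-94.07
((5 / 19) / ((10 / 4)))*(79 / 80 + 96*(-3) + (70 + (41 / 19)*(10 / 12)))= -981377 / 43320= -22.65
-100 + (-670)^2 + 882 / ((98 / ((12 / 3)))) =448836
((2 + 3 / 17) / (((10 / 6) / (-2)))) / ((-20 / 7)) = 777 / 850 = 0.91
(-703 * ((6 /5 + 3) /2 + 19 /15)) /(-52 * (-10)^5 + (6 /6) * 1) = -71003 /156000030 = -0.00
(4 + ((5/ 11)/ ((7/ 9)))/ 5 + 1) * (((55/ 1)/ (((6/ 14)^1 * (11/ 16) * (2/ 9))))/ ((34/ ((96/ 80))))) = 28368/ 187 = 151.70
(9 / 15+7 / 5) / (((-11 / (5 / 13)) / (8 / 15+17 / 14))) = -367 / 3003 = -0.12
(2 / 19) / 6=1 / 57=0.02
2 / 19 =0.11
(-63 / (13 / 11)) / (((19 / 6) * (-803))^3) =13608 / 4197184939519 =0.00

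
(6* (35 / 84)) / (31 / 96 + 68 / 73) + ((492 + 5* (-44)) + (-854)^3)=-5475347671752 / 8791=-622835590.01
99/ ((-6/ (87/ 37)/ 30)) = -43065/ 37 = -1163.92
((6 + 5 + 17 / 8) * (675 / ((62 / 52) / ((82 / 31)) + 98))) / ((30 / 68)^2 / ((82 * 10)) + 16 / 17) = 275453703000 / 2881675913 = 95.59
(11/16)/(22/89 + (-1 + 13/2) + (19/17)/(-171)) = 149787/1250728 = 0.12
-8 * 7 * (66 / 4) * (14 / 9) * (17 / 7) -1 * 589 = -12239 / 3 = -4079.67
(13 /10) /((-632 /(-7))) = 91 /6320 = 0.01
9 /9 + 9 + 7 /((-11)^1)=103 /11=9.36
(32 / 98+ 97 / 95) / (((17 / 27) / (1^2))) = 9963 / 4655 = 2.14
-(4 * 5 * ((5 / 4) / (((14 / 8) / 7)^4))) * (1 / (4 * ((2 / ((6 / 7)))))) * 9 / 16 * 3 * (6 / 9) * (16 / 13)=-86400 / 91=-949.45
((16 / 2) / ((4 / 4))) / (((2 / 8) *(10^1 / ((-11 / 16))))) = -11 / 5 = -2.20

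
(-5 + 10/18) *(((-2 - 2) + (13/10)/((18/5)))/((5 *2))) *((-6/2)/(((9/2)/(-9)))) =262/27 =9.70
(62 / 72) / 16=31 / 576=0.05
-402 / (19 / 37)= -14874 / 19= -782.84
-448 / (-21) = 64 / 3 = 21.33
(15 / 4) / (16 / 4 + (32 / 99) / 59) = 87615 / 93584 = 0.94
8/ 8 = 1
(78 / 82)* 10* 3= 1170 / 41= 28.54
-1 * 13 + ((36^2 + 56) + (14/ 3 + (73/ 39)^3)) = 80093980/ 59319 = 1350.22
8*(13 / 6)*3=52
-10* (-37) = 370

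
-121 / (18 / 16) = -968 / 9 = -107.56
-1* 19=-19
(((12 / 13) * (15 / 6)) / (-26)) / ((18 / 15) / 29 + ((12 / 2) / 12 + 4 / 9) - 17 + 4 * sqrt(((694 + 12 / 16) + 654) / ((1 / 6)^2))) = -1226178000 * sqrt(5395) / 894083896735679 - 1636352550 / 894083896735679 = -0.00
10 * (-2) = -20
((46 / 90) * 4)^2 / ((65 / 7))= 59248 / 131625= 0.45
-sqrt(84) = -9.17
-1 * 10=-10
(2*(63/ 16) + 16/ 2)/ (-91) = -127/ 728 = -0.17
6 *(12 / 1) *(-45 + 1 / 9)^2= 1305728 / 9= 145080.89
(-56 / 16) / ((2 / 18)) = -63 / 2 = -31.50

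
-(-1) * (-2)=-2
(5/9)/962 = 0.00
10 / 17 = 0.59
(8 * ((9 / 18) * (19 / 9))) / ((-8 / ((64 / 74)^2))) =-9728 / 12321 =-0.79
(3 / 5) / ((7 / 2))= 6 / 35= 0.17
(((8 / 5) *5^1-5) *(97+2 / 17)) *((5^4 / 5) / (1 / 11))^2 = 9364265625 / 17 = 550839154.41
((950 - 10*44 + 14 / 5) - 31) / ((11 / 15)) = 657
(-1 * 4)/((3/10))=-40/3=-13.33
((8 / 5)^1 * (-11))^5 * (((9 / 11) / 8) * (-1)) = 172712.26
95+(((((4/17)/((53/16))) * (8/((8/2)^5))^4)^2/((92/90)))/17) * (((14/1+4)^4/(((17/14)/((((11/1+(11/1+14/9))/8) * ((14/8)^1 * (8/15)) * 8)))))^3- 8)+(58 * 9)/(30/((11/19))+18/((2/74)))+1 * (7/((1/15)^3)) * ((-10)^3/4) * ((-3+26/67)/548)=14626265182293563849667285075770250193/517802565499399870346976611532800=28246.80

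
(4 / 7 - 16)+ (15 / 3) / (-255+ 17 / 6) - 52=-714346 / 10591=-67.45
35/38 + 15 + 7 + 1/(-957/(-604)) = 856499/36366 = 23.55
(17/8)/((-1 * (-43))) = 17/344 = 0.05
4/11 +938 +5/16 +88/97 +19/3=48446069/51216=945.92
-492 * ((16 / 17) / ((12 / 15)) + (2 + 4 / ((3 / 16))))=-205000 / 17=-12058.82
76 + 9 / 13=997 / 13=76.69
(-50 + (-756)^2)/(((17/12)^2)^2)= 11850333696/83521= 141884.48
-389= -389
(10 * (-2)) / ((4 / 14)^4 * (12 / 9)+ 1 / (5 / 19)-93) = 360150 / 1606109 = 0.22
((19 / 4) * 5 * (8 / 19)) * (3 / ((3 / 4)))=40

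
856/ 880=107/ 110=0.97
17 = 17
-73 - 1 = -74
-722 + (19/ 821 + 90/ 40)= -2363583/ 3284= -719.73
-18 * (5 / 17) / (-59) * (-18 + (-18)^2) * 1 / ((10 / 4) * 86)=0.13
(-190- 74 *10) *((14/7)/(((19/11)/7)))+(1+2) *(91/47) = -6726153/893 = -7532.09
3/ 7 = 0.43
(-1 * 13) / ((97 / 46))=-598 / 97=-6.16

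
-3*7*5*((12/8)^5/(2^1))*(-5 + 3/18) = 246645/128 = 1926.91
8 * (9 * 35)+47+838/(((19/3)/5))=3228.58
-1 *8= -8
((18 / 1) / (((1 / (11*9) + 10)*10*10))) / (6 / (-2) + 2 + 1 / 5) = -891 / 39640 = -0.02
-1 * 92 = -92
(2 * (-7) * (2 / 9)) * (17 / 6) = -8.81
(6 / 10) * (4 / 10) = 6 / 25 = 0.24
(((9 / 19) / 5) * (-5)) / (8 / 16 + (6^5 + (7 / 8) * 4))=-0.00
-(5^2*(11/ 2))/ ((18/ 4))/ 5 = -55/ 9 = -6.11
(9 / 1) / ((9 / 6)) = 6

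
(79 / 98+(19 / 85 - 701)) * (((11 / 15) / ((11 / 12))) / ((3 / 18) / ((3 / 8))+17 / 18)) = -209907108 / 520625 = -403.18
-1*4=-4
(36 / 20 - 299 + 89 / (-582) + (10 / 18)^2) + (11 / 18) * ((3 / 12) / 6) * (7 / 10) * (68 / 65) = -6067699021 / 20428200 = -297.03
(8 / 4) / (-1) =-2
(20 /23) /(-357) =-20 /8211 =-0.00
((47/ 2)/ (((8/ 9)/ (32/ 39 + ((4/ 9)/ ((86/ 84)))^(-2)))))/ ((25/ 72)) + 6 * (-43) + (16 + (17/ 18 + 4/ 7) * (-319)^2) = 154481.26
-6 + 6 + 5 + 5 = 10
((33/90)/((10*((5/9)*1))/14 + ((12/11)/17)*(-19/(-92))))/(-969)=-19481/21112040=-0.00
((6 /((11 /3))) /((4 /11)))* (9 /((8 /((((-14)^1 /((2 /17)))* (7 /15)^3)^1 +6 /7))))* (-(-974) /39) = -1420.70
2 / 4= 1 / 2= 0.50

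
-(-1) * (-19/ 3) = -19/ 3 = -6.33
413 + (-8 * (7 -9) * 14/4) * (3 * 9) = 1925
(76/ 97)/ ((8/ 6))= 57/ 97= 0.59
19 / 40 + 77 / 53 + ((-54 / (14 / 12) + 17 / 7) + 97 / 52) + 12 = -5414093 / 192920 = -28.06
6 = 6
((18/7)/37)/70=0.00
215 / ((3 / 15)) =1075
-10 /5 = -2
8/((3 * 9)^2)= 8/729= 0.01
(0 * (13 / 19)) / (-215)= 0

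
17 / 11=1.55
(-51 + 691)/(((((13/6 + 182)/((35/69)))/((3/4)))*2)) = 0.66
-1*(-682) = 682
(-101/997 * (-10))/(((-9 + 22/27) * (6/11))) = -49995/220337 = -0.23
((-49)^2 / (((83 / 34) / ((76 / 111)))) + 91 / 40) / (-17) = -249005743 / 6264840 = -39.75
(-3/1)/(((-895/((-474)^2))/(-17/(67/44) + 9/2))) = -300953502/59965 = -5018.82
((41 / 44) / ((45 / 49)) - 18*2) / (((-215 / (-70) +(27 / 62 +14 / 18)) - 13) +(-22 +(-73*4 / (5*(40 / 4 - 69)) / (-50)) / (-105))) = 110859576625 / 97328310068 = 1.14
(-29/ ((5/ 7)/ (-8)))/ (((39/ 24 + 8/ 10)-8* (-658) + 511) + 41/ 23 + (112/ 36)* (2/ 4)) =0.06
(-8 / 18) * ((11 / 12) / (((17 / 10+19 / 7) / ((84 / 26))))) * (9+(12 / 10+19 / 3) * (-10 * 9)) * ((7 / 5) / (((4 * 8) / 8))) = 841379 / 12051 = 69.82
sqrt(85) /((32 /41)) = 41 * sqrt(85) /32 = 11.81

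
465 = 465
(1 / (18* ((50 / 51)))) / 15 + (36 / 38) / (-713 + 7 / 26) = 431057 / 176044500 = 0.00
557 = 557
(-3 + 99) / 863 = 96 / 863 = 0.11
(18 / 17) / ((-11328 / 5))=-15 / 32096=-0.00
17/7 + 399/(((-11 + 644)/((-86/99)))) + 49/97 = 33844486/14183631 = 2.39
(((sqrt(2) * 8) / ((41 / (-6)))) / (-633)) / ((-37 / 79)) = -1264 * sqrt(2) / 320087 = -0.01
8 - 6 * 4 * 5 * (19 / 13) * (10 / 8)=-2746 / 13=-211.23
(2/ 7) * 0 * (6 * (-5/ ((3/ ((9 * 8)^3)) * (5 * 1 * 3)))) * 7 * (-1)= 0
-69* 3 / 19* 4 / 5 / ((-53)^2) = -0.00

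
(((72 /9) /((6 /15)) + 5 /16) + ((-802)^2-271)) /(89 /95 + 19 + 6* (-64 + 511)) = 977289035 /4106944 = 237.96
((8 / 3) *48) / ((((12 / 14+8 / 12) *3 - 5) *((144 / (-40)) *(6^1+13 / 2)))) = 896 / 135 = 6.64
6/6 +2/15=17/15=1.13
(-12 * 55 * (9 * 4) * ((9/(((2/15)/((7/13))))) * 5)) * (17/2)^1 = -477130500/13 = -36702346.15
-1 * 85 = -85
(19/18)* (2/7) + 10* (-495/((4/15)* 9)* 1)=-259837/126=-2062.20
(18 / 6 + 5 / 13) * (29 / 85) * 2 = 2552 / 1105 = 2.31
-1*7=-7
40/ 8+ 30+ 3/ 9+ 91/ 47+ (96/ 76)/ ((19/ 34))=2012111/ 50901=39.53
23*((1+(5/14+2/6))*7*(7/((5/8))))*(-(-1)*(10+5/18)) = 845894/27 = 31329.41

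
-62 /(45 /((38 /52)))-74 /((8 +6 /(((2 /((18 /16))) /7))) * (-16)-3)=-256511 /297765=-0.86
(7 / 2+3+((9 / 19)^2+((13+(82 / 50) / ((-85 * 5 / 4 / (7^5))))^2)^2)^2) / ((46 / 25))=7389307442489385969.96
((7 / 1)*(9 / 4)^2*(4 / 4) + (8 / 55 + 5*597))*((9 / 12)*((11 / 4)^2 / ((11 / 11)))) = 87717729 / 5120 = 17132.37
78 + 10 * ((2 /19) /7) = 10394 /133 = 78.15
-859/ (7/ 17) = -14603/ 7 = -2086.14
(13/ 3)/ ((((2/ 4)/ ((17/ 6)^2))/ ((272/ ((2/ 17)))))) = 4343092/ 27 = 160855.26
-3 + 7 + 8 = 12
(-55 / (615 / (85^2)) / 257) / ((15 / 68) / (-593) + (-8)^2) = -291340900 / 7416288321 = -0.04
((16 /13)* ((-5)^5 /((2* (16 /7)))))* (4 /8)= -21875 /52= -420.67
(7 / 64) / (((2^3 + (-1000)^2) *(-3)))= -7 / 192001536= -0.00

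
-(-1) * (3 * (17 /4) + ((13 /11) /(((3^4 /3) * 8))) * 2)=3790 /297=12.76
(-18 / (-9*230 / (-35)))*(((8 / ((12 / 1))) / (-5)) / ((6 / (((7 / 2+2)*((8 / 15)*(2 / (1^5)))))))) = 616 / 15525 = 0.04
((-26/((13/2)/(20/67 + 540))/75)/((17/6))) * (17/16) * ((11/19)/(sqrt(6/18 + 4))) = -7964 * sqrt(39)/16549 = -3.01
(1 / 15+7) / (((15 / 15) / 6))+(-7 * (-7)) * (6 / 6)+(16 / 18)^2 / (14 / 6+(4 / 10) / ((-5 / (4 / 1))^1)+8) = 9274589 / 101385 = 91.48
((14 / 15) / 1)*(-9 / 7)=-1.20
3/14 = 0.21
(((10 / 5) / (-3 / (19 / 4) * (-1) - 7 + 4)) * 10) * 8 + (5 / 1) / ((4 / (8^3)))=5152 / 9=572.44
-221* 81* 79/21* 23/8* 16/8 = -10842039/28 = -387215.68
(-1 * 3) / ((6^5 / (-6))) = 1 / 432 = 0.00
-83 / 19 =-4.37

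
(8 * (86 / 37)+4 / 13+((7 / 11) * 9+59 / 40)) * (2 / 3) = 5524769 / 317460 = 17.40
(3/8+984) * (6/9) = 656.25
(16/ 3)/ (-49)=-16/ 147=-0.11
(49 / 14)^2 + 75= 349 / 4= 87.25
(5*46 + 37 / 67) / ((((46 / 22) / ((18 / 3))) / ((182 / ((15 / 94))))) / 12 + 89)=69766560864 / 26931968761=2.59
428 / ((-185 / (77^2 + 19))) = -2545744 / 185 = -13760.78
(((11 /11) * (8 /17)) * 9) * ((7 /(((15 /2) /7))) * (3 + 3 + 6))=28224 /85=332.05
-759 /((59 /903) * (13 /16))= -10966032 /767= -14297.30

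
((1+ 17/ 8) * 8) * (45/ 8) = 1125/ 8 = 140.62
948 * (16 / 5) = 15168 / 5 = 3033.60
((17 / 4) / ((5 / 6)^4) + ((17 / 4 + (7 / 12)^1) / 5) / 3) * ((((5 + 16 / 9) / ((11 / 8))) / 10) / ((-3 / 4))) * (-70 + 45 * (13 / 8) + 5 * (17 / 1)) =-294638723 / 556875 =-529.09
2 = 2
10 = 10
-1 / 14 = -0.07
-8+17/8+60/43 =-1541/344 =-4.48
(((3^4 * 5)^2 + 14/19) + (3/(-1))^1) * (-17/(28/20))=-264896720/133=-1991704.66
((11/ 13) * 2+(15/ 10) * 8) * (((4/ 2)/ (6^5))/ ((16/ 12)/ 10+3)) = 445/ 395928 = 0.00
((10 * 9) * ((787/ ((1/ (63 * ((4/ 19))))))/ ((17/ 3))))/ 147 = 2549880/ 2261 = 1127.77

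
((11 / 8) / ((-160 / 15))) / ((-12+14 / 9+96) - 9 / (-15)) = -1485 / 992512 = -0.00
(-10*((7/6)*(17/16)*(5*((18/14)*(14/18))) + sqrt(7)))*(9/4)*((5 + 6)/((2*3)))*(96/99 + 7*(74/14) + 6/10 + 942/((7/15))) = -100979915/192 - 1187999*sqrt(7)/14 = -750447.77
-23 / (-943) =1 / 41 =0.02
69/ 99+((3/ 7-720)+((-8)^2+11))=-148735/ 231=-643.87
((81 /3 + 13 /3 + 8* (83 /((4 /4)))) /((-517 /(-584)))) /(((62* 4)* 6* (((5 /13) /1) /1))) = 989807 /721215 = 1.37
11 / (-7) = -1.57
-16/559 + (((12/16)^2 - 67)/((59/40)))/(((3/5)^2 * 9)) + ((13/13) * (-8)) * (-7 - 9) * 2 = 1293357979/5342922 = 242.07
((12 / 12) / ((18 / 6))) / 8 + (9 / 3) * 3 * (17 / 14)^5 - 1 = 36789895 / 1613472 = 22.80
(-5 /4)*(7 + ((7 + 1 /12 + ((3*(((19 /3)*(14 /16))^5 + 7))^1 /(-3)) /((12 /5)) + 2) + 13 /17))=17573564367485 /6497501184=2704.67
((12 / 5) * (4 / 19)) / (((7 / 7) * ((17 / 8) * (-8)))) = -48 / 1615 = -0.03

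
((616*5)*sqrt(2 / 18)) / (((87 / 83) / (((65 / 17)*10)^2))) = 108007900000 / 75429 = 1431914.78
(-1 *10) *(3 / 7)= -30 / 7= -4.29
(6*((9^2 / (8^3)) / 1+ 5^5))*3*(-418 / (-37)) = 3009752361 / 4736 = 635505.14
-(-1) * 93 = 93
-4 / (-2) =2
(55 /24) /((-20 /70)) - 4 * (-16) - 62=-289 /48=-6.02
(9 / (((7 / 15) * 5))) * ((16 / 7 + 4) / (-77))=-108 / 343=-0.31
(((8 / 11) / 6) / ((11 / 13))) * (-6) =-104 / 121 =-0.86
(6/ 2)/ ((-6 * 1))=-1/ 2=-0.50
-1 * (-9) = 9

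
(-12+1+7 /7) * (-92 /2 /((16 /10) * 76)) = 575 /152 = 3.78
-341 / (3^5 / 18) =-682 / 27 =-25.26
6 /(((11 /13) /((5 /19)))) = 390 /209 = 1.87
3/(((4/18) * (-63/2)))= -3/7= -0.43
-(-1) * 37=37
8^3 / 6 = 256 / 3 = 85.33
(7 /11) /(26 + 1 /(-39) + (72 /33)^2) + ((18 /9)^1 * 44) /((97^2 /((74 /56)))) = 315846707 /9552571931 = 0.03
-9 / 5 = -1.80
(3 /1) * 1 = 3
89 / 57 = 1.56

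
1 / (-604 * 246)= -1 / 148584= -0.00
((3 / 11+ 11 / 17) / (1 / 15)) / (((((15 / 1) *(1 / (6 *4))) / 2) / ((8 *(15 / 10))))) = 99072 / 187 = 529.80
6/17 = 0.35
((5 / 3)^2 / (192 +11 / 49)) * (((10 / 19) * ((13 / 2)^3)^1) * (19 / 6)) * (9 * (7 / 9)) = 94196375 / 2034504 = 46.30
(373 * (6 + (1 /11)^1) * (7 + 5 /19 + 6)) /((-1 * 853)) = -6297732 /178277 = -35.33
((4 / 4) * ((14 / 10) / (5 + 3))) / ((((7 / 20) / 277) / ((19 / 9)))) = 5263 / 18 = 292.39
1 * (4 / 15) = 4 / 15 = 0.27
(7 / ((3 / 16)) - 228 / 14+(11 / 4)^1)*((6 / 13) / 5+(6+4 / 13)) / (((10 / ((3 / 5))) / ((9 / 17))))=71964 / 14875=4.84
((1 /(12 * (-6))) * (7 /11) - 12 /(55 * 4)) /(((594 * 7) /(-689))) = 172939 /16465680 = 0.01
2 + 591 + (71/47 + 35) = 29587/47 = 629.51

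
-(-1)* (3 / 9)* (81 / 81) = 1 / 3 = 0.33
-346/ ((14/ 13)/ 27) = -60723/ 7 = -8674.71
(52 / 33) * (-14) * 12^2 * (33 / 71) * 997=-1472077.52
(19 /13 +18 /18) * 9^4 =209952 /13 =16150.15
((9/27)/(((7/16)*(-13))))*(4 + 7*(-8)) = 64/21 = 3.05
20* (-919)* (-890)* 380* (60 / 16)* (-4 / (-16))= 5827608750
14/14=1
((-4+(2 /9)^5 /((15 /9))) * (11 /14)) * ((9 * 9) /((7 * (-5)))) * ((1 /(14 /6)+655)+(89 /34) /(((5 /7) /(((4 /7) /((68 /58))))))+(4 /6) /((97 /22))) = 4780.94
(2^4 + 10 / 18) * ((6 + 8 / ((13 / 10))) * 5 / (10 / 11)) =129481 / 117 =1106.68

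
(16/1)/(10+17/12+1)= 192/149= 1.29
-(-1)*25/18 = 25/18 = 1.39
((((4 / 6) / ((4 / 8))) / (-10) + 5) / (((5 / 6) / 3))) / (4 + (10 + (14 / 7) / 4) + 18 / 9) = 292 / 275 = 1.06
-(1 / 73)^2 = -1 / 5329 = -0.00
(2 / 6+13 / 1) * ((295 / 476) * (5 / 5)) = 2950 / 357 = 8.26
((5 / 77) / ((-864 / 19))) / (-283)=95 / 18827424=0.00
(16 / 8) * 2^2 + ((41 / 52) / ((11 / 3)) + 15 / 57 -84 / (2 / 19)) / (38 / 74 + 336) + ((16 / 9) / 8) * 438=41798231051 / 405952404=102.96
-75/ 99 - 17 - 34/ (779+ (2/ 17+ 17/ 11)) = -42878219/ 2408736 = -17.80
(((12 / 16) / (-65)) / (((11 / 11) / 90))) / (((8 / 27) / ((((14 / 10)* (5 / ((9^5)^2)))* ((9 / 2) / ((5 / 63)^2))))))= -343 / 68234400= -0.00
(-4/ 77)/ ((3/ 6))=-8/ 77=-0.10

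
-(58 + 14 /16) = -471 /8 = -58.88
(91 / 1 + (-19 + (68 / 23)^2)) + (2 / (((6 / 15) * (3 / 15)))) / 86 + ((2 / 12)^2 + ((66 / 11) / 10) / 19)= 6308459111 / 77794740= 81.09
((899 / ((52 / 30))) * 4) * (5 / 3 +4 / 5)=66526 / 13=5117.38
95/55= 19/11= 1.73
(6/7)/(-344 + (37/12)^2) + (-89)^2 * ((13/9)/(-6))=-34719350093/18207126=-1906.91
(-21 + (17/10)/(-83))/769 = -17447/638270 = -0.03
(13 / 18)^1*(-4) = -26 / 9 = -2.89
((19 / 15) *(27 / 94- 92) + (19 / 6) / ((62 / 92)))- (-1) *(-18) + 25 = -4566409 / 43710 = -104.47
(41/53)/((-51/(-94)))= 3854/2703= 1.43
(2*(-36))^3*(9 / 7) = -3359232 / 7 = -479890.29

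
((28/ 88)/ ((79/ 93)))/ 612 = 217/ 354552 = 0.00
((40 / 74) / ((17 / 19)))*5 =1900 / 629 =3.02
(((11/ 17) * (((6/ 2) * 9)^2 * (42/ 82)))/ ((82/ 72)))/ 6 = 1010394/ 28577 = 35.36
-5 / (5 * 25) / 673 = -1 / 16825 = -0.00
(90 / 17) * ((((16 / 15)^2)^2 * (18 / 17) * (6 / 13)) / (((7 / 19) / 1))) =29884416 / 3287375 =9.09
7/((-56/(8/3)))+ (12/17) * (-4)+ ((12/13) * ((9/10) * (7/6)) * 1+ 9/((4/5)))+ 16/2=226247/13260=17.06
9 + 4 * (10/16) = 23/2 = 11.50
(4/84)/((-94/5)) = -5/1974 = -0.00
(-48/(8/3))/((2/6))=-54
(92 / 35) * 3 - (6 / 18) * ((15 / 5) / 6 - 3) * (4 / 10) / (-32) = 26461 / 3360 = 7.88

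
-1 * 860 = -860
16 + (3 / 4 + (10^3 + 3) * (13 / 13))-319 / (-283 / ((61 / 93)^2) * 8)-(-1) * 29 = 20537113129 / 19581336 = 1048.81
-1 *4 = -4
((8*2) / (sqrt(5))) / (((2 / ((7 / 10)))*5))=28*sqrt(5) / 125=0.50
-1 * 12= -12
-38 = -38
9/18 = 0.50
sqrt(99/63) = sqrt(77)/7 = 1.25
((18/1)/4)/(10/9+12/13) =1053/476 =2.21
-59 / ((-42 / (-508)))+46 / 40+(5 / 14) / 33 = -3291557 / 4620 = -712.46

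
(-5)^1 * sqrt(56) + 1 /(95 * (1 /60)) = 12 /19- 10 * sqrt(14) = -36.78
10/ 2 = 5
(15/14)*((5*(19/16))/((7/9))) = 12825/1568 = 8.18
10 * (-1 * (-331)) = 3310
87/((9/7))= 203/3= 67.67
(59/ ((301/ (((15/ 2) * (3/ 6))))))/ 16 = 885/ 19264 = 0.05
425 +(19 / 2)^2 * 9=4949 / 4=1237.25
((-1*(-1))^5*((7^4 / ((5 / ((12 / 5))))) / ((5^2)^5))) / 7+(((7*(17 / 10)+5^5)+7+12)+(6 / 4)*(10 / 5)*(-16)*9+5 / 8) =5321337923553 / 1953125000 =2724.53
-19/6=-3.17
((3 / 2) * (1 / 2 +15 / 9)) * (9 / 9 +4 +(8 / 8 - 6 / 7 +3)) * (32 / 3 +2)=4693 / 14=335.21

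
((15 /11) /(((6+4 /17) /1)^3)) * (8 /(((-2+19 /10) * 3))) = -245650 /1637647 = -0.15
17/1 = 17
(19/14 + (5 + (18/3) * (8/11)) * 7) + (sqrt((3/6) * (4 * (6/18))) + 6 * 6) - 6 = sqrt(6)/3 + 14923/154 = 97.72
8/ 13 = 0.62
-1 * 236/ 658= -118/ 329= -0.36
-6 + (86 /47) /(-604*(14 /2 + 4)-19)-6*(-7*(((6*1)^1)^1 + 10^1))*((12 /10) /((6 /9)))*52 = 98478486596 /1565805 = 62893.20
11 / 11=1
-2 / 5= -0.40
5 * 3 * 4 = 60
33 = 33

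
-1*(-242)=242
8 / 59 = 0.14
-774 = -774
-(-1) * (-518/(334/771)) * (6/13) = -1198134/2171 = -551.88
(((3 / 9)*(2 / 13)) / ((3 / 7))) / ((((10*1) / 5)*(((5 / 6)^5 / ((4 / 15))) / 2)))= 16128 / 203125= 0.08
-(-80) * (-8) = -640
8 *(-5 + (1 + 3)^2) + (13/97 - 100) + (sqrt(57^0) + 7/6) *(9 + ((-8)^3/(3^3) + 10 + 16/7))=-751655/109998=-6.83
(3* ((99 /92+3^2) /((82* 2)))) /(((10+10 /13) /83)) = 3000699 /2112320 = 1.42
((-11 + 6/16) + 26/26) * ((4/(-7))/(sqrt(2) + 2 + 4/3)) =165/82-99 * sqrt(2)/164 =1.16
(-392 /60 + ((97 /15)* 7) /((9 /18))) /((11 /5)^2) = 2100 /121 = 17.36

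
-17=-17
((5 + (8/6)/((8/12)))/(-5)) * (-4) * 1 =5.60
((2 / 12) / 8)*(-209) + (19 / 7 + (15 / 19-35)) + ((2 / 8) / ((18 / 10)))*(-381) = -566689 / 6384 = -88.77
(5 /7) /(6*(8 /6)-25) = -5 /119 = -0.04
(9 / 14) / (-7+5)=-9 / 28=-0.32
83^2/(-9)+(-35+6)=-7150/9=-794.44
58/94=29/47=0.62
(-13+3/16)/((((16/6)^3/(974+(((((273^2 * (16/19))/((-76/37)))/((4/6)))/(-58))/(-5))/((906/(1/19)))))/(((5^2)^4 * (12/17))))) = -379506764612893359375/2091436183552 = -181457492.03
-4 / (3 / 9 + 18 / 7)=-84 / 61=-1.38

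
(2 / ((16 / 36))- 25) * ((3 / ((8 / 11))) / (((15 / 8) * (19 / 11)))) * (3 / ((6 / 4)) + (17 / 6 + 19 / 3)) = -332387 / 1140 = -291.57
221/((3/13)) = 2873/3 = 957.67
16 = 16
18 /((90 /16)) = 16 /5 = 3.20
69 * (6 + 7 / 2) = 1311 / 2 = 655.50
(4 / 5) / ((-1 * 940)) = -1 / 1175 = -0.00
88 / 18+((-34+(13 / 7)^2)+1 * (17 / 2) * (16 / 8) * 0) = -11317 / 441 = -25.66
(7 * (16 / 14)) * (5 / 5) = 8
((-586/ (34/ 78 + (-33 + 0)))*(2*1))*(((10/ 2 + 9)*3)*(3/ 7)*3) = 1234116/ 635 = 1943.49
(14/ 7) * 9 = 18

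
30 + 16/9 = 286/9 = 31.78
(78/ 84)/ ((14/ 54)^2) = 9477/ 686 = 13.81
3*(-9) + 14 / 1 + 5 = -8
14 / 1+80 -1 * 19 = 75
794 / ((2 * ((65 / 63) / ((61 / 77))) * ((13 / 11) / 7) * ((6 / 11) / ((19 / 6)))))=35429471 / 3380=10482.09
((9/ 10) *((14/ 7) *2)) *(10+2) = 216/ 5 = 43.20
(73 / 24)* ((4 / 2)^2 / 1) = 73 / 6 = 12.17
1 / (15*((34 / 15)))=1 / 34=0.03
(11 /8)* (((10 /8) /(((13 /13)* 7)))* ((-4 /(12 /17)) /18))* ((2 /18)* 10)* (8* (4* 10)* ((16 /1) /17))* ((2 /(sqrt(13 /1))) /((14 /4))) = -176000* sqrt(13) /154791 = -4.10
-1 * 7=-7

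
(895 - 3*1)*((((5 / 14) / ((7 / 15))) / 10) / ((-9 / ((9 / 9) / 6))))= -1.26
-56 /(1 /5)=-280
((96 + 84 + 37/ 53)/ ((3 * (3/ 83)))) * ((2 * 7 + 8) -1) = 5564237/ 159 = 34995.20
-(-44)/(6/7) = 154/3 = 51.33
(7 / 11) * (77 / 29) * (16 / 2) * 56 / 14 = 1568 / 29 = 54.07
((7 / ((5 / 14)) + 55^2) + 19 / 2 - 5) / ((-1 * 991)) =-30491 / 9910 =-3.08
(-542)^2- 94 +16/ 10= 1468358/ 5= 293671.60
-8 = -8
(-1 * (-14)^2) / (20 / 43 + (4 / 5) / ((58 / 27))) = -87290 / 373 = -234.02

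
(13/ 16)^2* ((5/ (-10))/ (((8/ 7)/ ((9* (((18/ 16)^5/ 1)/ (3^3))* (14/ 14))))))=-23284989/ 134217728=-0.17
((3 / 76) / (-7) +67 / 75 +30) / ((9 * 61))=1232419 / 21905100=0.06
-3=-3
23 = 23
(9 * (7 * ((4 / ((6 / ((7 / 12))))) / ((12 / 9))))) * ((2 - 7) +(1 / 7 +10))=189 / 2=94.50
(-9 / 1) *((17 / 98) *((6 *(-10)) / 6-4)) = 153 / 7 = 21.86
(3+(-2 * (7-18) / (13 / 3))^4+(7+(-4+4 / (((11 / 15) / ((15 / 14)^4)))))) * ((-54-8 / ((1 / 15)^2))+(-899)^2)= 546337431.91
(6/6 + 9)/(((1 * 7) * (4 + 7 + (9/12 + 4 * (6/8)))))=40/413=0.10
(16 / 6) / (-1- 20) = -0.13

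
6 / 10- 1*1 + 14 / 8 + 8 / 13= 511 / 260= 1.97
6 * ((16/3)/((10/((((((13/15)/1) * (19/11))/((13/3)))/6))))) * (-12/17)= -608/4675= -0.13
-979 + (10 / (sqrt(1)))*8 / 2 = -939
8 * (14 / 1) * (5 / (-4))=-140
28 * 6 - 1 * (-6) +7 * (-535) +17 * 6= -3469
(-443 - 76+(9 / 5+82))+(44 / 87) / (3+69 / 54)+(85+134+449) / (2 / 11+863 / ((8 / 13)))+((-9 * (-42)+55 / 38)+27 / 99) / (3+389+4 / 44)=-1780691194383407 / 4106409240850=-433.64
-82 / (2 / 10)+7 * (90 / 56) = -398.75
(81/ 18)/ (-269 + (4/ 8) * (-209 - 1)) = -9/ 748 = -0.01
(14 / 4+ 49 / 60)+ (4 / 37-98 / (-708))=199229 / 43660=4.56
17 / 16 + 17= 289 / 16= 18.06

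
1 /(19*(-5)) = -1 /95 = -0.01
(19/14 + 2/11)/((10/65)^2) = 40053/616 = 65.02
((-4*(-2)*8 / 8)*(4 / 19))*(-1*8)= -256 / 19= -13.47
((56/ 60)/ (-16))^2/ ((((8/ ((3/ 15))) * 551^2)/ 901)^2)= 39778249/ 2123678988311040000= 0.00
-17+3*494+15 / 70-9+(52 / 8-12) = 10155 / 7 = 1450.71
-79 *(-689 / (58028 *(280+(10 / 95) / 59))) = 61017151 / 18213944696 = 0.00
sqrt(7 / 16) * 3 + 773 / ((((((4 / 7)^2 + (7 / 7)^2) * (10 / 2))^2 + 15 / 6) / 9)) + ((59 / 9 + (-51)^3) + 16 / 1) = -132476.82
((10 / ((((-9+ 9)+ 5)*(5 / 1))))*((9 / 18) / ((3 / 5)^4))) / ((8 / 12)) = 125 / 54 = 2.31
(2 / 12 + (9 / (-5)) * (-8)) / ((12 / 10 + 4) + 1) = 437 / 186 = 2.35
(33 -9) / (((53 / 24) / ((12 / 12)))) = 576 / 53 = 10.87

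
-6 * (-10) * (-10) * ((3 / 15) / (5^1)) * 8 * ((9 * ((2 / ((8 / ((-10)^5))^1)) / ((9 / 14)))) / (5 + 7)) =5600000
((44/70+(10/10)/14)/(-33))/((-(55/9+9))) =21/14960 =0.00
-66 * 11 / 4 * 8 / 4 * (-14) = 5082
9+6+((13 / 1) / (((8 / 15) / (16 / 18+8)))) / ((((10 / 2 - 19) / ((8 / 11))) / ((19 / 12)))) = -1955 / 693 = -2.82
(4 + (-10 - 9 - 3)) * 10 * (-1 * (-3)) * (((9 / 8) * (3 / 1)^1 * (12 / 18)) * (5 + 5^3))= -157950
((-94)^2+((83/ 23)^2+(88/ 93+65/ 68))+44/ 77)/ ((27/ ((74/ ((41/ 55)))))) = 421819522451525/ 12961736802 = 32543.44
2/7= 0.29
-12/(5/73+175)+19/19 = 992/1065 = 0.93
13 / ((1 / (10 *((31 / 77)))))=4030 / 77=52.34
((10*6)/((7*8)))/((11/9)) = 135/154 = 0.88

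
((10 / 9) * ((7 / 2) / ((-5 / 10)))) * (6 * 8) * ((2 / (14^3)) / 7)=-40 / 1029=-0.04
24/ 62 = 12/ 31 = 0.39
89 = 89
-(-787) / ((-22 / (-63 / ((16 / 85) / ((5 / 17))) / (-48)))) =-413175 / 5632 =-73.36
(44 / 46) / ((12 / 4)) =22 / 69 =0.32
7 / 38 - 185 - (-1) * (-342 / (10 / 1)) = -41613 / 190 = -219.02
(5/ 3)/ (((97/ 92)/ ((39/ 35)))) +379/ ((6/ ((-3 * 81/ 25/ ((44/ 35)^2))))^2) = 4071813627965/ 10179828736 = 399.99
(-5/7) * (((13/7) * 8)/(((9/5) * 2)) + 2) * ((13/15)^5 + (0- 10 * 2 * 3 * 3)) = 52618055902/66976875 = 785.62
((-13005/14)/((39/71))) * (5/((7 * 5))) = -307785/1274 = -241.59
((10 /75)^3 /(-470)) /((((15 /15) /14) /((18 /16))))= -7 /88125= -0.00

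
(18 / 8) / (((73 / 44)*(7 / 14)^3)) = 792 / 73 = 10.85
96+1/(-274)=96.00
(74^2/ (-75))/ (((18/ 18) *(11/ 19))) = -126.11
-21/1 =-21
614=614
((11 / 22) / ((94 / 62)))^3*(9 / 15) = 89373 / 4152920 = 0.02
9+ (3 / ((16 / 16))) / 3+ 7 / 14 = 21 / 2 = 10.50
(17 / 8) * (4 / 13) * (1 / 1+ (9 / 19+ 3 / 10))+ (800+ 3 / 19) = 3958509 / 4940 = 801.32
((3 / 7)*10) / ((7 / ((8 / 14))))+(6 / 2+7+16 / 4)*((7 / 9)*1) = 34694 / 3087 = 11.24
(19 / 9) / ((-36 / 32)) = -1.88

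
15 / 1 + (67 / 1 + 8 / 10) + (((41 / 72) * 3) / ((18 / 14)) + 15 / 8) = 23221 / 270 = 86.00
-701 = -701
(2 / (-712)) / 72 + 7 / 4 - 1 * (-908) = 23318711 / 25632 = 909.75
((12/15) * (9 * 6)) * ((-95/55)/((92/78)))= -80028/1265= -63.26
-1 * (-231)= 231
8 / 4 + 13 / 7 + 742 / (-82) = -1490 / 287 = -5.19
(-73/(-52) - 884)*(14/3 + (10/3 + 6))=-321265/26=-12356.35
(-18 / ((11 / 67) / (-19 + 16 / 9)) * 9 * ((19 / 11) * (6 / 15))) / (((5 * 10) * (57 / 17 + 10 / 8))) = 48302712 / 946825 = 51.02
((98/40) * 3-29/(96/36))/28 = -141/1120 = -0.13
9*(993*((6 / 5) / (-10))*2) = -53622 / 25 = -2144.88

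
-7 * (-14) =98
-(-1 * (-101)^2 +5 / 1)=10196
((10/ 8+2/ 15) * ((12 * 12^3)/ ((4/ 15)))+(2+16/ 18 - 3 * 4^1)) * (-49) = -47433470/ 9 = -5270385.56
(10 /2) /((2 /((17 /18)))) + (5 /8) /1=215 /72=2.99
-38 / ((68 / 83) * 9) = -1577 / 306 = -5.15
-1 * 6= -6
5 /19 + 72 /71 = 1723 /1349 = 1.28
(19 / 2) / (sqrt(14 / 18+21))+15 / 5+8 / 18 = 1381 / 252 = 5.48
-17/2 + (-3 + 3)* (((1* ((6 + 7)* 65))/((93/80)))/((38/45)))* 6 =-17/2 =-8.50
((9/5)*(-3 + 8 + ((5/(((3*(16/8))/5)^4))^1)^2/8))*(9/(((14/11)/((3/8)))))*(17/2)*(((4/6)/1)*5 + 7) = 12745162463/5308416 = 2400.94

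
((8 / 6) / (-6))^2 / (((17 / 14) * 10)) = 28 / 6885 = 0.00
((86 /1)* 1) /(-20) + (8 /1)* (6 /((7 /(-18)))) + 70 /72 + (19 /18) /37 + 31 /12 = -124.14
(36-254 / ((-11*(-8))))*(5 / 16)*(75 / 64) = 546375 / 45056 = 12.13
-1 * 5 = -5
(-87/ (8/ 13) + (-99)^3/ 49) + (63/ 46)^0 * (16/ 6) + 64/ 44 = -257934451/ 12936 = -19939.27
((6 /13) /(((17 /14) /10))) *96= 80640 /221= 364.89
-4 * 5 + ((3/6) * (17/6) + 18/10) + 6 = -647/60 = -10.78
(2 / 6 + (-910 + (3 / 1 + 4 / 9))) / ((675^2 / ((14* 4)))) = -456736 / 4100625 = -0.11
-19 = -19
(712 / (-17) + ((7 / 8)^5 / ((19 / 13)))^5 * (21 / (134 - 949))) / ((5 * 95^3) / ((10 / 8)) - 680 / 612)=-488538971297366591600765266507802703 / 40003444288873103484413600391292675686400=-0.00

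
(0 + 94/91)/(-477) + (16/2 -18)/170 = -45005/737919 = -0.06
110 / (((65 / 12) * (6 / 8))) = 352 / 13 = 27.08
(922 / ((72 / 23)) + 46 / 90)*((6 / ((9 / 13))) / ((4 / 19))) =13117429 / 1080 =12145.77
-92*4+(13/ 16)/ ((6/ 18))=-5849/ 16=-365.56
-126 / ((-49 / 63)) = 162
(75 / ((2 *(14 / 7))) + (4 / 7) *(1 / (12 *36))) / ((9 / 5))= 17720 / 1701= 10.42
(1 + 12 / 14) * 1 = 13 / 7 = 1.86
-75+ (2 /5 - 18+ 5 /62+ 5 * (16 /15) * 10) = -36443 /930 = -39.19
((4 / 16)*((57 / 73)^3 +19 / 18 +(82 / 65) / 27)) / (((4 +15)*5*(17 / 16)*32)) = 2155134203 / 17641609736400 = 0.00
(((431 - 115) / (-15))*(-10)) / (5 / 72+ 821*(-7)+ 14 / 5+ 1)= -75840 / 2067527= -0.04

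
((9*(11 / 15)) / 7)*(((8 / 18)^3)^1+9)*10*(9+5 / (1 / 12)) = 3352250 / 567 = 5912.26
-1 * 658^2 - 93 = -433057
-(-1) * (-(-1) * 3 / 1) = 3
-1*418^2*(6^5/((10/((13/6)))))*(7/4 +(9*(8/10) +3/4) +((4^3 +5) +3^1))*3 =-1803782783088/25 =-72151311323.52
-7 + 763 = 756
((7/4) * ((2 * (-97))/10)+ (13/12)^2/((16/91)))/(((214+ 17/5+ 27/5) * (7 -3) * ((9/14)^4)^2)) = -1811352357409/1726345698984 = -1.05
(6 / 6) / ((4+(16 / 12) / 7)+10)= 21 / 298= 0.07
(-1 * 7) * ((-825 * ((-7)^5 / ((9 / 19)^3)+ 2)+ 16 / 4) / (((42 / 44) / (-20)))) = 13948608782680 / 729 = 19133894077.75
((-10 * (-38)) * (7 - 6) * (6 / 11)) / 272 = 0.76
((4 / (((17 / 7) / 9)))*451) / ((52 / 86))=2443518 / 221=11056.64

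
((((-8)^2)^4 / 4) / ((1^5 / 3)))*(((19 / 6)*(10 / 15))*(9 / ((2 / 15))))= 1793064960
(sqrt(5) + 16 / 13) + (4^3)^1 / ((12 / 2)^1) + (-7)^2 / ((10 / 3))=sqrt(5) + 10373 / 390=28.83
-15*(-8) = 120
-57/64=-0.89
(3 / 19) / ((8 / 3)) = 9 / 152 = 0.06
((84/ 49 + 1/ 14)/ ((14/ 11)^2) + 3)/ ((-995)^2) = 11257/ 2716628600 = 0.00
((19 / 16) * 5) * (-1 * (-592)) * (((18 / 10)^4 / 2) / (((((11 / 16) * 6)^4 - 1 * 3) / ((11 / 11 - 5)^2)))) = 50379522048 / 48901375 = 1030.23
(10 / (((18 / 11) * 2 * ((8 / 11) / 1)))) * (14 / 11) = 385 / 72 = 5.35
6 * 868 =5208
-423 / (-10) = 423 / 10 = 42.30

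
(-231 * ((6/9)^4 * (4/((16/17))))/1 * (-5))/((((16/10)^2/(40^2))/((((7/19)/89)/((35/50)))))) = 163625000/45657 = 3583.79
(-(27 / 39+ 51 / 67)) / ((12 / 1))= -211 / 1742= -0.12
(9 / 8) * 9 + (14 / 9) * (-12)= -205 / 24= -8.54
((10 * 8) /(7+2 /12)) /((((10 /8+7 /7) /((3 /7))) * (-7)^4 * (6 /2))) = 0.00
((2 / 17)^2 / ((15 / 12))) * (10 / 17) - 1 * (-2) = 9858 / 4913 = 2.01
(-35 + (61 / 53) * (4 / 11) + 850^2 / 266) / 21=207927337 / 1628319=127.69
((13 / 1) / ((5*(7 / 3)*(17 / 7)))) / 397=39 / 33745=0.00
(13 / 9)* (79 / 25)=1027 / 225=4.56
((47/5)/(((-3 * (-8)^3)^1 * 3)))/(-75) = -47/1728000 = -0.00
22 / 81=0.27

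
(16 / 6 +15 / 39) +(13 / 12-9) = -253 / 52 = -4.87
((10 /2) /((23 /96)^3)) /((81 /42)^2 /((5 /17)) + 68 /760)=82368921600 /2885197211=28.55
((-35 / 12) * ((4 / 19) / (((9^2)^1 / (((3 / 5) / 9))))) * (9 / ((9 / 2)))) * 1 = -14 / 13851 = -0.00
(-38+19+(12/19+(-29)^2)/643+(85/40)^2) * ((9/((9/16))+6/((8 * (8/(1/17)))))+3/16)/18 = -90747983615/7656247296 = -11.85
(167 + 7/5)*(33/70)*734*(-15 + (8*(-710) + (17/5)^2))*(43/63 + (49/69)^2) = -393060601.28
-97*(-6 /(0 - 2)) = -291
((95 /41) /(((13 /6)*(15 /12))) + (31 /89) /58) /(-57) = -2370395 /156826722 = -0.02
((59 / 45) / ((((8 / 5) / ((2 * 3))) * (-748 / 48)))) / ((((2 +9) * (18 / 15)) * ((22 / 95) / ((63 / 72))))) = -196175 / 2172192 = -0.09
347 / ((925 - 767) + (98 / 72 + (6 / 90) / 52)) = 202995 / 93227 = 2.18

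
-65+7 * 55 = 320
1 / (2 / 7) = 7 / 2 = 3.50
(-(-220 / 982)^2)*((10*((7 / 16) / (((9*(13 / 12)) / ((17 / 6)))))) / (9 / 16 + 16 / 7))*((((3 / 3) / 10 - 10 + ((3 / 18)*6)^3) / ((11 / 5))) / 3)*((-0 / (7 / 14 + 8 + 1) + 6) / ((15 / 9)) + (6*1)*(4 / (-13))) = 563441200 / 10633841829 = 0.05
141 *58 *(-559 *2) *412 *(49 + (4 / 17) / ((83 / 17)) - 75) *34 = 275873980868928 / 83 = 3323782902035.28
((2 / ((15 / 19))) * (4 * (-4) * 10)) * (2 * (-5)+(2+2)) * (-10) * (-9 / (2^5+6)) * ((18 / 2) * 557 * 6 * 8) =1385994240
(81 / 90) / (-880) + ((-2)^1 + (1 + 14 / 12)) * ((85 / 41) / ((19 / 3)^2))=988791 / 130248800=0.01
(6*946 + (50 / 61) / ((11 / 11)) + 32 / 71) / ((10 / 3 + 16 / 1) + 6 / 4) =147529548 / 541375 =272.51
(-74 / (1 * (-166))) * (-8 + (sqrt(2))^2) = -222 / 83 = -2.67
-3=-3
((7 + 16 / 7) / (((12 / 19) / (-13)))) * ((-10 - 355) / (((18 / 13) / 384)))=1218895600 / 63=19347549.21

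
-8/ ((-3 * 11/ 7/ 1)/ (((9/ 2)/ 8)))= 21/ 22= 0.95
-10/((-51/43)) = 430/51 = 8.43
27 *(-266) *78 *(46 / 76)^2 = -3899259 / 19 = -205224.16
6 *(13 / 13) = 6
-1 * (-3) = 3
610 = 610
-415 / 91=-4.56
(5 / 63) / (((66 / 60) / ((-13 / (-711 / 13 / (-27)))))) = -8450 / 18249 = -0.46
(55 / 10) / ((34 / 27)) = 297 / 68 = 4.37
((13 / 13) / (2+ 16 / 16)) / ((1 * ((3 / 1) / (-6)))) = -2 / 3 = -0.67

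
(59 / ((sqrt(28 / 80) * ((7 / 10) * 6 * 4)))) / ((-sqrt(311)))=-295 * sqrt(10885) / 91434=-0.34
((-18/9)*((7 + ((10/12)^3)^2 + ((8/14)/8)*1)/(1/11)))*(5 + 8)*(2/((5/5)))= -345895121/81648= -4236.42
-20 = -20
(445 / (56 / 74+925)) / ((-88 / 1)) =-16465 / 3014264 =-0.01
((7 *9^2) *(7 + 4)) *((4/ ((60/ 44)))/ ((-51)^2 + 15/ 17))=129591/ 18430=7.03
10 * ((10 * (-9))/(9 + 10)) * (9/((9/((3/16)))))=-675/76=-8.88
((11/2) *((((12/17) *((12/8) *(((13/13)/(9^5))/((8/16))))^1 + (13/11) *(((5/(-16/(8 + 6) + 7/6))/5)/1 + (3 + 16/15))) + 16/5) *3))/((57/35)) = 2475267823/4238406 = 584.01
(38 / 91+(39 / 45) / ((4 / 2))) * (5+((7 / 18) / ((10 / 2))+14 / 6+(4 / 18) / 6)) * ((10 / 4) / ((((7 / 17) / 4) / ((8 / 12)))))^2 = 5400315268 / 3250611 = 1661.32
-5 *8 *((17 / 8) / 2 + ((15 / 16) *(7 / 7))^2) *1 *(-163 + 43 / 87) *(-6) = -17566465 / 232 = -75717.52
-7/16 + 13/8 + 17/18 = 307/144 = 2.13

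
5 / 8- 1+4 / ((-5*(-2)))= 0.02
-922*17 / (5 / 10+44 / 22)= -31348 / 5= -6269.60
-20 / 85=-4 / 17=-0.24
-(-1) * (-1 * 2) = -2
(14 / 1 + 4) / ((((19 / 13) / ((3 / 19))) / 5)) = 9.72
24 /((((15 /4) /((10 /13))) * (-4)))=-16 /13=-1.23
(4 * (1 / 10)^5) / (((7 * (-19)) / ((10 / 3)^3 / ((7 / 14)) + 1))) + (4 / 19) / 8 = 2360473 / 89775000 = 0.03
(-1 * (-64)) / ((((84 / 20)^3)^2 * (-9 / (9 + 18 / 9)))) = -11000000 / 771895089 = -0.01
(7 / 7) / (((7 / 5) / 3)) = 15 / 7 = 2.14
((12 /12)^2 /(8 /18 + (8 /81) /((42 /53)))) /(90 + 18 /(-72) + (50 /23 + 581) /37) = 1447551 /86916962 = 0.02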